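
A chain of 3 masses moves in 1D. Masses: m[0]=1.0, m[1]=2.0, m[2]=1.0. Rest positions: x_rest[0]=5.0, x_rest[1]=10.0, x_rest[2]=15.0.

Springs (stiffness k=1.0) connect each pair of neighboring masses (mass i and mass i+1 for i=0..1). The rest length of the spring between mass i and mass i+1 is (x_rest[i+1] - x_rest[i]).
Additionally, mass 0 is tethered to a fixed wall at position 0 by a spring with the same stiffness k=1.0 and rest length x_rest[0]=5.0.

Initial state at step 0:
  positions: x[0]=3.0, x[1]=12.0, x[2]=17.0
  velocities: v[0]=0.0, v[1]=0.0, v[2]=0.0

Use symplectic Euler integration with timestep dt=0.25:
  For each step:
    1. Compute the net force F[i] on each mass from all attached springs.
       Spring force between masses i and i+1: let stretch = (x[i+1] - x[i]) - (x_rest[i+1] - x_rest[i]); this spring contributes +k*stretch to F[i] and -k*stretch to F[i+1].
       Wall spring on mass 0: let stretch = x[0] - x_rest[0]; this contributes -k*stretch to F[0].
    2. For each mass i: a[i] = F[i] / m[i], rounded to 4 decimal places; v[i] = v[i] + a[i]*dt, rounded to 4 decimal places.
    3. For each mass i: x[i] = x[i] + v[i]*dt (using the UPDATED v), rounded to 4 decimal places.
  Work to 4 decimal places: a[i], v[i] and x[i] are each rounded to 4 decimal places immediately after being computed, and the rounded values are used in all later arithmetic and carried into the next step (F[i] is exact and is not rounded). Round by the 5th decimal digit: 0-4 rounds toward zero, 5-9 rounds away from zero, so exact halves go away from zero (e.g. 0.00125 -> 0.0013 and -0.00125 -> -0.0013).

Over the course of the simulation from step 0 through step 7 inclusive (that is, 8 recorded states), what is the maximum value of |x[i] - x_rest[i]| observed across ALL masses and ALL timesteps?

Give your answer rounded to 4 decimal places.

Answer: 3.1141

Derivation:
Step 0: x=[3.0000 12.0000 17.0000] v=[0.0000 0.0000 0.0000]
Step 1: x=[3.3750 11.8750 17.0000] v=[1.5000 -0.5000 0.0000]
Step 2: x=[4.0703 11.6445 16.9922] v=[2.7813 -0.9219 -0.0313]
Step 3: x=[4.9846 11.3445 16.9627] v=[3.6573 -1.2002 -0.1182]
Step 4: x=[5.9849 11.0213 16.8945] v=[4.0011 -1.2929 -0.2728]
Step 5: x=[6.9259 10.7242 16.7717] v=[3.7640 -1.1883 -0.4911]
Step 6: x=[7.6714 10.4974 16.5835] v=[2.9821 -0.9072 -0.7530]
Step 7: x=[8.1141 10.3725 16.3274] v=[1.7708 -0.4997 -1.0245]
Max displacement = 3.1141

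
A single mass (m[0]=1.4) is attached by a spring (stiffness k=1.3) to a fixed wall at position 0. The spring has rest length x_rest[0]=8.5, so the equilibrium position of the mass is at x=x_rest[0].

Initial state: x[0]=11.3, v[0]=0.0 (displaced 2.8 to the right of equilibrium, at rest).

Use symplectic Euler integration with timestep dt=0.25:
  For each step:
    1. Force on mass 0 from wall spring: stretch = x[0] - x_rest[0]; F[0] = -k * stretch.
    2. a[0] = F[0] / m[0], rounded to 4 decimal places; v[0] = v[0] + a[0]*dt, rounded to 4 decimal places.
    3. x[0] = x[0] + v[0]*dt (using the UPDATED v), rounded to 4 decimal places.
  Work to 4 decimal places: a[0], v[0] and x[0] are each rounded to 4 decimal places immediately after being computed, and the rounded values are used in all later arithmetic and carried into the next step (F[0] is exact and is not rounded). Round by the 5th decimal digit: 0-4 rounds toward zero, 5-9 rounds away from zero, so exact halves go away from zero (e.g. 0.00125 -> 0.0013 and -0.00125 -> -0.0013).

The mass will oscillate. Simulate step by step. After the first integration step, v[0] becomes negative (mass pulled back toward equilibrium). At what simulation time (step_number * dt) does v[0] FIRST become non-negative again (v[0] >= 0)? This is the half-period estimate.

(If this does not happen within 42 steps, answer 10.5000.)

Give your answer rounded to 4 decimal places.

Step 0: x=[11.3000] v=[0.0000]
Step 1: x=[11.1375] v=[-0.6500]
Step 2: x=[10.8219] v=[-1.2623]
Step 3: x=[10.3716] v=[-1.8013]
Step 4: x=[9.8127] v=[-2.2358]
Step 5: x=[9.1776] v=[-2.5405]
Step 6: x=[8.5032] v=[-2.6978]
Step 7: x=[7.8286] v=[-2.6986]
Step 8: x=[7.1929] v=[-2.5428]
Step 9: x=[6.6331] v=[-2.2394]
Step 10: x=[6.1816] v=[-1.8060]
Step 11: x=[5.8647] v=[-1.2678]
Step 12: x=[5.7007] v=[-0.6560]
Step 13: x=[5.6992] v=[-0.0062]
Step 14: x=[5.8602] v=[0.6440]
First v>=0 after going negative at step 14, time=3.5000

Answer: 3.5000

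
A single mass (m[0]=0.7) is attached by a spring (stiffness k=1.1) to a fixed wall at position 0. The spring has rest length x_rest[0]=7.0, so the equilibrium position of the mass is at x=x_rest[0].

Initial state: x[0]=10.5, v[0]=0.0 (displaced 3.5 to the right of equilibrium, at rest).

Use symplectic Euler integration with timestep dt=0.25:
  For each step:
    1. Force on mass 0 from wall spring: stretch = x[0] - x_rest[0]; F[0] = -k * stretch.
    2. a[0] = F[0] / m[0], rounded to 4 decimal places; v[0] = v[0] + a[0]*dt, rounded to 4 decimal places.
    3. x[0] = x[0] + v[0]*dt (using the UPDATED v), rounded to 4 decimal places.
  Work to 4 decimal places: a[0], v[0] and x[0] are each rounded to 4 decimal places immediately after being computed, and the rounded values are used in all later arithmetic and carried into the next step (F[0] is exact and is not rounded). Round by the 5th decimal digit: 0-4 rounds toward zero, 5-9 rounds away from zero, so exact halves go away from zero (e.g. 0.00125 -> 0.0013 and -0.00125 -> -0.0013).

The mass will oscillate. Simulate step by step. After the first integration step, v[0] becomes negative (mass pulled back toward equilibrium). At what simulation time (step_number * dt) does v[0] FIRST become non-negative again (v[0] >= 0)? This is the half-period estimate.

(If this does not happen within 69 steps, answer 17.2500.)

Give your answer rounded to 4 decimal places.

Step 0: x=[10.5000] v=[0.0000]
Step 1: x=[10.1563] v=[-1.3750]
Step 2: x=[9.5026] v=[-2.6150]
Step 3: x=[8.6031] v=[-3.5982]
Step 4: x=[7.5461] v=[-4.2280]
Step 5: x=[6.4355] v=[-4.4426]
Step 6: x=[5.3803] v=[-4.2208]
Step 7: x=[4.4842] v=[-3.5845]
Step 8: x=[3.8352] v=[-2.5962]
Step 9: x=[3.4970] v=[-1.3529]
Step 10: x=[3.5028] v=[0.0233]
First v>=0 after going negative at step 10, time=2.5000

Answer: 2.5000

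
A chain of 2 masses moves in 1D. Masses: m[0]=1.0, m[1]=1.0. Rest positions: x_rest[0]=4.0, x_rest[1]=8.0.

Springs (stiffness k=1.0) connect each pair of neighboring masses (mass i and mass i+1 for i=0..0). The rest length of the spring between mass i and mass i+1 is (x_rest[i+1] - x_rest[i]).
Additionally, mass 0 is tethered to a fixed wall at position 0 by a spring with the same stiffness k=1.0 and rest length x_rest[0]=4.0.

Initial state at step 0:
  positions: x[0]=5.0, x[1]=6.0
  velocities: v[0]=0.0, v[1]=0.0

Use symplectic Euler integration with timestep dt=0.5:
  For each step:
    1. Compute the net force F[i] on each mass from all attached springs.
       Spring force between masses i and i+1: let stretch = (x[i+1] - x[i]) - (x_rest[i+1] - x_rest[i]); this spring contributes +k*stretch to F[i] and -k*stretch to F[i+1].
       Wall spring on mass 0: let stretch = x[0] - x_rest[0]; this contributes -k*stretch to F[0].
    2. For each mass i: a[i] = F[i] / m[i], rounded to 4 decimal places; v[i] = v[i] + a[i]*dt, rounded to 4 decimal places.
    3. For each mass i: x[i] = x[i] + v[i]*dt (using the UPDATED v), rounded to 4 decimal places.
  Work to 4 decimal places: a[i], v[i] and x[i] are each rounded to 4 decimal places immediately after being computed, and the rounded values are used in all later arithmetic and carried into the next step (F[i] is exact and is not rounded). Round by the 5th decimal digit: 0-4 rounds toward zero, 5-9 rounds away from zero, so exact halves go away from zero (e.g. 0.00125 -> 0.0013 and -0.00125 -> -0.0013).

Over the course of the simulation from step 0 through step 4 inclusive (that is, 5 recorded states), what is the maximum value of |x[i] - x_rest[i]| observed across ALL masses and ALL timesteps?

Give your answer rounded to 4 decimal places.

Answer: 2.0156

Derivation:
Step 0: x=[5.0000 6.0000] v=[0.0000 0.0000]
Step 1: x=[4.0000 6.7500] v=[-2.0000 1.5000]
Step 2: x=[2.6875 7.8125] v=[-2.6250 2.1250]
Step 3: x=[1.9844 8.5938] v=[-1.4063 1.5625]
Step 4: x=[2.4375 8.7227] v=[0.9062 0.2578]
Max displacement = 2.0156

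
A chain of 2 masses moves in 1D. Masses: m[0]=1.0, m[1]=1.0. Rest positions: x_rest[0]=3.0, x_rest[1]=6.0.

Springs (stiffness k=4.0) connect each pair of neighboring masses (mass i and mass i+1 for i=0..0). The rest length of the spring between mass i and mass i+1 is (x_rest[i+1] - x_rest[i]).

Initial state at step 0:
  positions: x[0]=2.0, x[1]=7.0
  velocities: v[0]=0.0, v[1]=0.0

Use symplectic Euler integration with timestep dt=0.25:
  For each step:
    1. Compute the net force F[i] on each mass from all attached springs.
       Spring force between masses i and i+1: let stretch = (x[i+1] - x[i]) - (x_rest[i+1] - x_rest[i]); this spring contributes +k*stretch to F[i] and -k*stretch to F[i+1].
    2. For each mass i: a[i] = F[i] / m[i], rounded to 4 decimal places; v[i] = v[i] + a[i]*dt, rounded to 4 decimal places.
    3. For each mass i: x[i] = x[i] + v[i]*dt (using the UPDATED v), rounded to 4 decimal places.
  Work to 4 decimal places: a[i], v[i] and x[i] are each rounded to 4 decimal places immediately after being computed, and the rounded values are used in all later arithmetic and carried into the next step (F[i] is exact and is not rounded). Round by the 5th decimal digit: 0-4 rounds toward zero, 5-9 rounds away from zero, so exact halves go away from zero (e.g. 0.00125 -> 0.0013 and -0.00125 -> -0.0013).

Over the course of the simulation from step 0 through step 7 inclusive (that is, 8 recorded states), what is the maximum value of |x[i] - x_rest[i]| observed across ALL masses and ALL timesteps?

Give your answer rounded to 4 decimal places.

Answer: 1.0625

Derivation:
Step 0: x=[2.0000 7.0000] v=[0.0000 0.0000]
Step 1: x=[2.5000 6.5000] v=[2.0000 -2.0000]
Step 2: x=[3.2500 5.7500] v=[3.0000 -3.0000]
Step 3: x=[3.8750 5.1250] v=[2.5000 -2.5000]
Step 4: x=[4.0625 4.9375] v=[0.7500 -0.7500]
Step 5: x=[3.7188 5.2813] v=[-1.3750 1.3750]
Step 6: x=[3.0157 5.9844] v=[-2.8125 2.8125]
Step 7: x=[2.3048 6.6954] v=[-2.8438 2.8438]
Max displacement = 1.0625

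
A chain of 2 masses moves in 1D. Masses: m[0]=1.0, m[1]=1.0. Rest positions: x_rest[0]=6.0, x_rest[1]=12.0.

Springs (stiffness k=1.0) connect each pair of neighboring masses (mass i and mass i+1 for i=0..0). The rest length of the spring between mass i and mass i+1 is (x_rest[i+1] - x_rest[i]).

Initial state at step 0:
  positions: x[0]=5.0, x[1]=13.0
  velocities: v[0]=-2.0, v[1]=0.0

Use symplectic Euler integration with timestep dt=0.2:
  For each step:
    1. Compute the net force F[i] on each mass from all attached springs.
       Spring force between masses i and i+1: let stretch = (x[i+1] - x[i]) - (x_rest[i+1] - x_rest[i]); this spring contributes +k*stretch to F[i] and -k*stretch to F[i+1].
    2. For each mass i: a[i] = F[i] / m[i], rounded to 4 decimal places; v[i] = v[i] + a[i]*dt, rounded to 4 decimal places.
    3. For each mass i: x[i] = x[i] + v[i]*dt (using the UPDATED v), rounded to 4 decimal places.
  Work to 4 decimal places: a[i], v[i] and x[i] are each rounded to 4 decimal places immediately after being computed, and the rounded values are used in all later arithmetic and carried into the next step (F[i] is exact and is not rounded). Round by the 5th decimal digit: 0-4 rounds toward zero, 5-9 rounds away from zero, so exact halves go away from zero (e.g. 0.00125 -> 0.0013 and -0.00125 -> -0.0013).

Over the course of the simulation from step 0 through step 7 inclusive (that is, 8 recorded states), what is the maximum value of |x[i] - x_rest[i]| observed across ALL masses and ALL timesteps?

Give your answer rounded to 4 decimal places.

Step 0: x=[5.0000 13.0000] v=[-2.0000 0.0000]
Step 1: x=[4.6800 12.9200] v=[-1.6000 -0.4000]
Step 2: x=[4.4496 12.7504] v=[-1.1520 -0.8480]
Step 3: x=[4.3112 12.4888] v=[-0.6918 -1.3082]
Step 4: x=[4.2599 12.1401] v=[-0.2563 -1.7437]
Step 5: x=[4.2838 11.7162] v=[0.1197 -2.1197]
Step 6: x=[4.3650 11.2350] v=[0.4062 -2.4062]
Step 7: x=[4.4810 10.7190] v=[0.5802 -2.5802]
Max displacement = 1.7401

Answer: 1.7401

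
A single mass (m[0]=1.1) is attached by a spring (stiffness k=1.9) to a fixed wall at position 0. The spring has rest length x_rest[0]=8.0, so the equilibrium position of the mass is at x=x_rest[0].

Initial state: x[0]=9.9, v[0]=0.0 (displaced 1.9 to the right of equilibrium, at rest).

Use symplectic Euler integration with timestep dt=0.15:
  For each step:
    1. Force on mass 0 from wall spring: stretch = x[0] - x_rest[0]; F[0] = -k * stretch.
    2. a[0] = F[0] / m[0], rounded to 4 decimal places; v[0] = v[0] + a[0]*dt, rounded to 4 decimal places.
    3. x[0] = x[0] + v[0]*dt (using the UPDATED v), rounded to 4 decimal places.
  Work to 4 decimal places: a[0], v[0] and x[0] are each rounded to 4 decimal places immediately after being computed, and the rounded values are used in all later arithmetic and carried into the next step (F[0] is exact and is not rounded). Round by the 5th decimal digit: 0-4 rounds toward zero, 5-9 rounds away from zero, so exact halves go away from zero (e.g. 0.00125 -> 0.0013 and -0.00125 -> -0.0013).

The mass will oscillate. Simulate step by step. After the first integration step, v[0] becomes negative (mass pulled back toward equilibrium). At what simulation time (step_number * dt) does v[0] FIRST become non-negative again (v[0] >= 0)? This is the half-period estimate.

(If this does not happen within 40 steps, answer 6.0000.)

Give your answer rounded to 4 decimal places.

Step 0: x=[9.9000] v=[0.0000]
Step 1: x=[9.8262] v=[-0.4923]
Step 2: x=[9.6814] v=[-0.9654]
Step 3: x=[9.4713] v=[-1.4010]
Step 4: x=[9.2040] v=[-1.7822]
Step 5: x=[8.8899] v=[-2.0941]
Step 6: x=[8.5412] v=[-2.3247]
Step 7: x=[8.1715] v=[-2.4649]
Step 8: x=[7.7951] v=[-2.5093]
Step 9: x=[7.4267] v=[-2.4562]
Step 10: x=[7.0805] v=[-2.3077]
Step 11: x=[6.7701] v=[-2.0695]
Step 12: x=[6.5075] v=[-1.7508]
Step 13: x=[6.3029] v=[-1.3641]
Step 14: x=[6.1642] v=[-0.9244]
Step 15: x=[6.0969] v=[-0.4488]
Step 16: x=[6.1035] v=[0.0443]
First v>=0 after going negative at step 16, time=2.4000

Answer: 2.4000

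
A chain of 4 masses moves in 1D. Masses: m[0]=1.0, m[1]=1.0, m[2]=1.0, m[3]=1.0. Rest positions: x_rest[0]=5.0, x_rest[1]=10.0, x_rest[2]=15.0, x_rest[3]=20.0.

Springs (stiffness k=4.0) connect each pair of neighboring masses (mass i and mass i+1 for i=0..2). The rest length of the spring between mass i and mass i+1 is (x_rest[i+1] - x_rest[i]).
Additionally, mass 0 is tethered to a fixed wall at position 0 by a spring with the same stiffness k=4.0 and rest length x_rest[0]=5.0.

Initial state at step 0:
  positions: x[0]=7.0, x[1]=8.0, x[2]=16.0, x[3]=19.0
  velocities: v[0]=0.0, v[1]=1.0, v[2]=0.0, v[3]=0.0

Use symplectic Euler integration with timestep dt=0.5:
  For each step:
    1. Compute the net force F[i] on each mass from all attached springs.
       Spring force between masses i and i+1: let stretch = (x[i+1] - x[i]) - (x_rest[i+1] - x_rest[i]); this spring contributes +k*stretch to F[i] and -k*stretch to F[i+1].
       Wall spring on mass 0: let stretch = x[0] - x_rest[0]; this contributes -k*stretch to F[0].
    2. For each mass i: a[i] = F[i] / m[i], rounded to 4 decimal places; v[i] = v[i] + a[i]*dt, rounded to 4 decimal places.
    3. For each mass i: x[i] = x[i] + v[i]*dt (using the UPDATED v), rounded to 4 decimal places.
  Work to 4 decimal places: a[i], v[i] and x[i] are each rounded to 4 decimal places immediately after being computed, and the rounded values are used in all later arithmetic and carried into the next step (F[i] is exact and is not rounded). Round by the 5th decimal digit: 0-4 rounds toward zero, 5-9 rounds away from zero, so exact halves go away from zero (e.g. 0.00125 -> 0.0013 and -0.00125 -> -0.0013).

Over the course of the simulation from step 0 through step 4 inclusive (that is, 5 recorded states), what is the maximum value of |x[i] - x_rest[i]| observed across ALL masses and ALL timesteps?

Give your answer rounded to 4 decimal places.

Step 0: x=[7.0000 8.0000 16.0000 19.0000] v=[0.0000 1.0000 0.0000 0.0000]
Step 1: x=[1.0000 15.5000 11.0000 21.0000] v=[-12.0000 15.0000 -10.0000 4.0000]
Step 2: x=[8.5000 4.0000 20.5000 18.0000] v=[15.0000 -23.0000 19.0000 -6.0000]
Step 3: x=[3.0000 13.5000 11.0000 22.5000] v=[-11.0000 19.0000 -19.0000 9.0000]
Step 4: x=[5.0000 10.0000 15.5000 20.5000] v=[4.0000 -7.0000 9.0000 -4.0000]
Max displacement = 6.0000

Answer: 6.0000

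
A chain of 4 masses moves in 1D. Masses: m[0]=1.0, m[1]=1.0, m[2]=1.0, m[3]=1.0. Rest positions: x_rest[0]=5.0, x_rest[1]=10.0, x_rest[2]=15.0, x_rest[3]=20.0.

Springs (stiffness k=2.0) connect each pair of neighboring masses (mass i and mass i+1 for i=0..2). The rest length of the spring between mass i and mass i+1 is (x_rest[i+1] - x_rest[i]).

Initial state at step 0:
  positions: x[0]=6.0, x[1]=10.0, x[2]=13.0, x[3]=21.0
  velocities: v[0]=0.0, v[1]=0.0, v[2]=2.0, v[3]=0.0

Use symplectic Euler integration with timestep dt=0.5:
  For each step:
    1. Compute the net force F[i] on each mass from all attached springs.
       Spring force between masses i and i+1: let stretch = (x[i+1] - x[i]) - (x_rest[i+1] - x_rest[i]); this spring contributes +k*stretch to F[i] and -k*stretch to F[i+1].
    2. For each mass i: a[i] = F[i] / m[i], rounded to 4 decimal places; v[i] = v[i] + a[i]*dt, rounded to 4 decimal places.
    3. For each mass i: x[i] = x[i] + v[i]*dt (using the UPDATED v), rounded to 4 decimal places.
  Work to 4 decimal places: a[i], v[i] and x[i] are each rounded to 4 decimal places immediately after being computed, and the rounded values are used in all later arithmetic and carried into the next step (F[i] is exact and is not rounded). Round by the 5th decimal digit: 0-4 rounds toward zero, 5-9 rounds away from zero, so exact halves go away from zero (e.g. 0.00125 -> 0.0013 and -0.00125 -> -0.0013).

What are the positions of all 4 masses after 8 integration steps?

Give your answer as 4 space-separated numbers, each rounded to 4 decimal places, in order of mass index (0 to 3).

Step 0: x=[6.0000 10.0000 13.0000 21.0000] v=[0.0000 0.0000 2.0000 0.0000]
Step 1: x=[5.5000 9.5000 16.5000 19.5000] v=[-1.0000 -1.0000 7.0000 -3.0000]
Step 2: x=[4.5000 10.5000 18.0000 19.0000] v=[-2.0000 2.0000 3.0000 -1.0000]
Step 3: x=[4.0000 12.2500 16.2500 20.5000] v=[-1.0000 3.5000 -3.5000 3.0000]
Step 4: x=[5.1250 11.8750 14.6250 22.3750] v=[2.2500 -0.7500 -3.2500 3.7500]
Step 5: x=[7.1250 9.5000 15.5000 22.8750] v=[4.0000 -4.7500 1.7500 1.0000]
Step 6: x=[7.8125 8.9375 17.0625 22.1875] v=[1.3750 -1.1250 3.1250 -1.3750]
Step 7: x=[6.5625 11.8750 17.1250 21.4375] v=[-2.5000 5.8750 0.1250 -1.5000]
Step 8: x=[5.4688 14.7813 16.7188 21.0313] v=[-2.1875 5.8125 -0.8125 -0.8125]

Answer: 5.4688 14.7813 16.7188 21.0313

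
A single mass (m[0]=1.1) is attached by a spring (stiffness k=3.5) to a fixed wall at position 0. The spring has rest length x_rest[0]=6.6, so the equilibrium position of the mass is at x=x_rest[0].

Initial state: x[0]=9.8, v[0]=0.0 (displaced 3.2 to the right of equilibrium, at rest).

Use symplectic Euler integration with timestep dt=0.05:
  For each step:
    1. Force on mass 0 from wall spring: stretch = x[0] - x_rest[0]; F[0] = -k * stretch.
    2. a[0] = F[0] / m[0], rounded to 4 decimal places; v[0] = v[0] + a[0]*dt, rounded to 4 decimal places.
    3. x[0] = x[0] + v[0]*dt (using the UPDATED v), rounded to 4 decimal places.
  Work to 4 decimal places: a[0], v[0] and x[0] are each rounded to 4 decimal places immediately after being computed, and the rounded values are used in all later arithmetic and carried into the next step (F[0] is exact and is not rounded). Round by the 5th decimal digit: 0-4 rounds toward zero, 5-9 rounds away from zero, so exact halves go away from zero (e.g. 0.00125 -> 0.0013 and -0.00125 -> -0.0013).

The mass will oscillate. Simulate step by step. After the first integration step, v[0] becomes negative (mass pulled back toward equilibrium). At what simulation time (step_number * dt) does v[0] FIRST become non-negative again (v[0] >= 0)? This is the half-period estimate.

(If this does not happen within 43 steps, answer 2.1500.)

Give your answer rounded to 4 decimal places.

Step 0: x=[9.8000] v=[0.0000]
Step 1: x=[9.7745] v=[-0.5091]
Step 2: x=[9.7238] v=[-1.0141]
Step 3: x=[9.6482] v=[-1.5111]
Step 4: x=[9.5484] v=[-1.9960]
Step 5: x=[9.4251] v=[-2.4651]
Step 6: x=[9.2794] v=[-2.9146]
Step 7: x=[9.1124] v=[-3.3409]
Step 8: x=[8.9254] v=[-3.7406]
Step 9: x=[8.7199] v=[-4.1106]
Step 10: x=[8.4975] v=[-4.4479]
Step 11: x=[8.2600] v=[-4.7498]
Step 12: x=[8.0093] v=[-5.0139]
Step 13: x=[7.7474] v=[-5.2381]
Step 14: x=[7.4764] v=[-5.4206]
Step 15: x=[7.1984] v=[-5.5600]
Step 16: x=[6.9156] v=[-5.6552]
Step 17: x=[6.6303] v=[-5.7054]
Step 18: x=[6.3448] v=[-5.7102]
Step 19: x=[6.0613] v=[-5.6696]
Step 20: x=[5.7821] v=[-5.5839]
Step 21: x=[5.5094] v=[-5.4538]
Step 22: x=[5.2454] v=[-5.2803]
Step 23: x=[4.9922] v=[-5.0648]
Step 24: x=[4.7518] v=[-4.8090]
Step 25: x=[4.5261] v=[-4.5150]
Step 26: x=[4.3168] v=[-4.1851]
Step 27: x=[4.1257] v=[-3.8219]
Step 28: x=[3.9543] v=[-3.4283]
Step 29: x=[3.8039] v=[-3.0074]
Step 30: x=[3.6758] v=[-2.5626]
Step 31: x=[3.5709] v=[-2.0974]
Step 32: x=[3.4901] v=[-1.6155]
Step 33: x=[3.4341] v=[-1.1207]
Step 34: x=[3.4033] v=[-0.6170]
Step 35: x=[3.3979] v=[-0.1084]
Step 36: x=[3.4180] v=[0.4010]
First v>=0 after going negative at step 36, time=1.8000

Answer: 1.8000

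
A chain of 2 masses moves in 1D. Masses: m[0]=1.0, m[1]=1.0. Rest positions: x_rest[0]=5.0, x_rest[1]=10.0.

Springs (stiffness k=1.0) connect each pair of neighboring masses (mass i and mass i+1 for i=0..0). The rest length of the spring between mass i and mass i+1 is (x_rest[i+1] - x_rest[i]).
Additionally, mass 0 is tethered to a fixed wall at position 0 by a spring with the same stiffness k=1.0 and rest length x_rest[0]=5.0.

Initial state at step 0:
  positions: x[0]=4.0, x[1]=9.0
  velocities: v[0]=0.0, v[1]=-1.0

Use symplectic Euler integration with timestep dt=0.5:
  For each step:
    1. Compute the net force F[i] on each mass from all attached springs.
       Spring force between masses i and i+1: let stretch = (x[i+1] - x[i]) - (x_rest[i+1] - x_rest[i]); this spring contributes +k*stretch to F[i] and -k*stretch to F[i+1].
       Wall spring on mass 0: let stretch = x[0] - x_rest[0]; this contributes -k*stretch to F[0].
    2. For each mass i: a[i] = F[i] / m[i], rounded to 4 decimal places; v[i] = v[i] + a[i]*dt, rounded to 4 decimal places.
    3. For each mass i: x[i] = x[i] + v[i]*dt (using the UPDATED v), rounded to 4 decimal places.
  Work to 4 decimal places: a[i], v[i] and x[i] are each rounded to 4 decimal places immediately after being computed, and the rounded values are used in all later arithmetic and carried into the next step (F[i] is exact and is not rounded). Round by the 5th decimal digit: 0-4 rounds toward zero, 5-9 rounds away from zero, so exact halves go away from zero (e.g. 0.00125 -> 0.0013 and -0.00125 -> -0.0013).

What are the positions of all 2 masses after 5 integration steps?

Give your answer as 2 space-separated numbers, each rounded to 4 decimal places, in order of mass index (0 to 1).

Step 0: x=[4.0000 9.0000] v=[0.0000 -1.0000]
Step 1: x=[4.2500 8.5000] v=[0.5000 -1.0000]
Step 2: x=[4.5000 8.1875] v=[0.5000 -0.6250]
Step 3: x=[4.5469 8.2032] v=[0.0938 0.0313]
Step 4: x=[4.3712 8.5548] v=[-0.3515 0.7032]
Step 5: x=[4.1486 9.1105] v=[-0.4453 1.1114]

Answer: 4.1486 9.1105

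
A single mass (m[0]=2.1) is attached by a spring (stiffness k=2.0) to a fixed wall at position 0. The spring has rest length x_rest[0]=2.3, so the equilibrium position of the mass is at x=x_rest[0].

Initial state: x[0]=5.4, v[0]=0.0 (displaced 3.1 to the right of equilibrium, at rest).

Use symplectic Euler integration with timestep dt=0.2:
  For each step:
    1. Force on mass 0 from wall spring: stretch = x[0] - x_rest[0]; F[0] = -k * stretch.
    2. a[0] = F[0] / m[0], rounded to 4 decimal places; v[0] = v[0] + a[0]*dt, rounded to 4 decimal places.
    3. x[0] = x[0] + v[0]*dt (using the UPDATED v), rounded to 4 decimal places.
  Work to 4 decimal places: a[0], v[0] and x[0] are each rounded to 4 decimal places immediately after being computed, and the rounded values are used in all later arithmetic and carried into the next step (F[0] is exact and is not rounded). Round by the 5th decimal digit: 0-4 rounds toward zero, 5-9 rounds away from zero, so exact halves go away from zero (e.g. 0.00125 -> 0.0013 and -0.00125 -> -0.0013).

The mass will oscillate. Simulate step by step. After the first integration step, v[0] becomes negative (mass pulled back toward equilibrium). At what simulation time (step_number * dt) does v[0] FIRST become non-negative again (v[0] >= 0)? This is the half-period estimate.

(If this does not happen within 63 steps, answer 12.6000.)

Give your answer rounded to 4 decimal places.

Step 0: x=[5.4000] v=[0.0000]
Step 1: x=[5.2819] v=[-0.5905]
Step 2: x=[5.0502] v=[-1.1585]
Step 3: x=[4.7137] v=[-1.6823]
Step 4: x=[4.2853] v=[-2.1421]
Step 5: x=[3.7812] v=[-2.5203]
Step 6: x=[3.2207] v=[-2.8024]
Step 7: x=[2.6251] v=[-2.9778]
Step 8: x=[2.0172] v=[-3.0397]
Step 9: x=[1.4200] v=[-2.9858]
Step 10: x=[0.8564] v=[-2.8182]
Step 11: x=[0.3478] v=[-2.5432]
Step 12: x=[-0.0865] v=[-2.1714]
Step 13: x=[-0.4299] v=[-1.7168]
Step 14: x=[-0.6693] v=[-1.1968]
Step 15: x=[-0.7955] v=[-0.6312]
Step 16: x=[-0.8038] v=[-0.0416]
Step 17: x=[-0.6939] v=[0.5496]
First v>=0 after going negative at step 17, time=3.4000

Answer: 3.4000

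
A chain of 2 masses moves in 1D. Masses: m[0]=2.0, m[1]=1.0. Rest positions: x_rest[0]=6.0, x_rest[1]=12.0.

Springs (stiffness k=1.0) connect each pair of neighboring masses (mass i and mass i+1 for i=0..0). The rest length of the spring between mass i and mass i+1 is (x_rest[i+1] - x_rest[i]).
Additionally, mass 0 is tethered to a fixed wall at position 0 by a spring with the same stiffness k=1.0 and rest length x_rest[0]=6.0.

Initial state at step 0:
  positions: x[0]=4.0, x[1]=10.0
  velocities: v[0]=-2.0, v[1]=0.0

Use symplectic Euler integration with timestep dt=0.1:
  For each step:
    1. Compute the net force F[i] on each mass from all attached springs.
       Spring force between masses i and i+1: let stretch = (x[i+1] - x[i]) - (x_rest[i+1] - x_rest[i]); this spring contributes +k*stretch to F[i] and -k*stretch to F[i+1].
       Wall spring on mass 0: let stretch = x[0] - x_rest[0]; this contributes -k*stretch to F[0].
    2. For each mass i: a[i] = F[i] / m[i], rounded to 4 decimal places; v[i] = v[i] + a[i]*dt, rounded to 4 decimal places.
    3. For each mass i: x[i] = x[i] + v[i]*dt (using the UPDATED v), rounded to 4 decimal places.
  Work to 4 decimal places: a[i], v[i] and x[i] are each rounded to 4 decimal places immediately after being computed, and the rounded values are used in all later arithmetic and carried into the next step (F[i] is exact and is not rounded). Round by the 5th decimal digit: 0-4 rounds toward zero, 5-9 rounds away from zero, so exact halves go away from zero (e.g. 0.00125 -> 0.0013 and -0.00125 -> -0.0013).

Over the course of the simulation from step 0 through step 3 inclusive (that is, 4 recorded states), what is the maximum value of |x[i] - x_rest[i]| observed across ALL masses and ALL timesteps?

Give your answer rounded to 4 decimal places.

Answer: 2.5325

Derivation:
Step 0: x=[4.0000 10.0000] v=[-2.0000 0.0000]
Step 1: x=[3.8100 10.0000] v=[-1.9000 0.0000]
Step 2: x=[3.6319 9.9981] v=[-1.7810 -0.0190]
Step 3: x=[3.4675 9.9925] v=[-1.6443 -0.0556]
Max displacement = 2.5325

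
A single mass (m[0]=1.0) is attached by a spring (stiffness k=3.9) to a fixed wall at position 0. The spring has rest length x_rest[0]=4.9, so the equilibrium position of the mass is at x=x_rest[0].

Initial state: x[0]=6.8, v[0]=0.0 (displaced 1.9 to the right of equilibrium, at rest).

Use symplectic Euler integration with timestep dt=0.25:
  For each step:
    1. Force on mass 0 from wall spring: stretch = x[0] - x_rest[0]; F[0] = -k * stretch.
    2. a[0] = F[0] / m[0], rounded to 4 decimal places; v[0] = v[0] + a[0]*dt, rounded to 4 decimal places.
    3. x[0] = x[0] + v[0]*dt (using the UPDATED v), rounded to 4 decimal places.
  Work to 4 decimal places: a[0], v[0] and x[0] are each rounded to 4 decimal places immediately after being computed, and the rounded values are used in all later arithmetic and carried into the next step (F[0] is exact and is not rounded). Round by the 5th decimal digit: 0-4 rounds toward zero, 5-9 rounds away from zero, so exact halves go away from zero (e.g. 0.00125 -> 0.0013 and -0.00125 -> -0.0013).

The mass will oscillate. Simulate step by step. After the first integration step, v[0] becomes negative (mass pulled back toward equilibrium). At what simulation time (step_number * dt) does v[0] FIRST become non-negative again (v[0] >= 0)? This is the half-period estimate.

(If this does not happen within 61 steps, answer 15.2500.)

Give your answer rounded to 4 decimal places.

Step 0: x=[6.8000] v=[0.0000]
Step 1: x=[6.3369] v=[-1.8525]
Step 2: x=[5.5235] v=[-3.2535]
Step 3: x=[4.5582] v=[-3.8614]
Step 4: x=[3.6762] v=[-3.5282]
Step 5: x=[3.0925] v=[-2.3350]
Step 6: x=[2.9493] v=[-0.5727]
Step 7: x=[3.2816] v=[1.3292]
First v>=0 after going negative at step 7, time=1.7500

Answer: 1.7500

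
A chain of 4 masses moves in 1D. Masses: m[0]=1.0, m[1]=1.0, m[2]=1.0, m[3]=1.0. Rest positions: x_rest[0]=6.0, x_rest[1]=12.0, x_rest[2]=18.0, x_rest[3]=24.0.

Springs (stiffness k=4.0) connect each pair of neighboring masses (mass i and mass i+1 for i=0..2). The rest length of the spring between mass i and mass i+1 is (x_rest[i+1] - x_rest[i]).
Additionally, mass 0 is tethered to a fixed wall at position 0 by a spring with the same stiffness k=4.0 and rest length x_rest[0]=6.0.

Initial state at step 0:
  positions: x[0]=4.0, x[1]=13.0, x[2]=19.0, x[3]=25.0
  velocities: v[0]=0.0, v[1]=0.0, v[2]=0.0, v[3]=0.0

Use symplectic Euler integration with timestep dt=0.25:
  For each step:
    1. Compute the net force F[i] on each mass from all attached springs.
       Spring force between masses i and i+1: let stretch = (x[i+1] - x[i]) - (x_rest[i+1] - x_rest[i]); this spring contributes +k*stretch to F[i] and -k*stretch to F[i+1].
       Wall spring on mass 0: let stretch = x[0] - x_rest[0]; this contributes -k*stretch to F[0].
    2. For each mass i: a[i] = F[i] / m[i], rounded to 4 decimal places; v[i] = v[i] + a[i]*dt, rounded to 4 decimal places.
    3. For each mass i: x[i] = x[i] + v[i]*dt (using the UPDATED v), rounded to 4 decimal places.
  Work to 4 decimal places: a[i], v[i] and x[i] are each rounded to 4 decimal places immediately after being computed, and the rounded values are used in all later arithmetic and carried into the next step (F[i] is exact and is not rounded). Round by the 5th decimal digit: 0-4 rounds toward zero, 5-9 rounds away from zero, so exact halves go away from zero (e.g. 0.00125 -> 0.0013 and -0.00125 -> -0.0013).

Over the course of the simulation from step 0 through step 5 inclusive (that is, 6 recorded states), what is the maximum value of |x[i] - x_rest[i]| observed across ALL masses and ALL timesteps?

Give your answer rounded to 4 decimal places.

Answer: 2.0156

Derivation:
Step 0: x=[4.0000 13.0000 19.0000 25.0000] v=[0.0000 0.0000 0.0000 0.0000]
Step 1: x=[5.2500 12.2500 19.0000 25.0000] v=[5.0000 -3.0000 0.0000 0.0000]
Step 2: x=[6.9375 11.4375 18.8125 25.0000] v=[6.7500 -3.2500 -0.7500 0.0000]
Step 3: x=[8.0156 11.3438 18.3281 24.9531] v=[4.3125 -0.3750 -1.9375 -0.1875]
Step 4: x=[7.9219 12.1641 17.7539 24.7500] v=[-0.3749 3.2811 -2.2968 -0.8125]
Step 5: x=[6.9083 13.3213 17.5313 24.2979] v=[-4.0546 4.6287 -0.8905 -1.8086]
Max displacement = 2.0156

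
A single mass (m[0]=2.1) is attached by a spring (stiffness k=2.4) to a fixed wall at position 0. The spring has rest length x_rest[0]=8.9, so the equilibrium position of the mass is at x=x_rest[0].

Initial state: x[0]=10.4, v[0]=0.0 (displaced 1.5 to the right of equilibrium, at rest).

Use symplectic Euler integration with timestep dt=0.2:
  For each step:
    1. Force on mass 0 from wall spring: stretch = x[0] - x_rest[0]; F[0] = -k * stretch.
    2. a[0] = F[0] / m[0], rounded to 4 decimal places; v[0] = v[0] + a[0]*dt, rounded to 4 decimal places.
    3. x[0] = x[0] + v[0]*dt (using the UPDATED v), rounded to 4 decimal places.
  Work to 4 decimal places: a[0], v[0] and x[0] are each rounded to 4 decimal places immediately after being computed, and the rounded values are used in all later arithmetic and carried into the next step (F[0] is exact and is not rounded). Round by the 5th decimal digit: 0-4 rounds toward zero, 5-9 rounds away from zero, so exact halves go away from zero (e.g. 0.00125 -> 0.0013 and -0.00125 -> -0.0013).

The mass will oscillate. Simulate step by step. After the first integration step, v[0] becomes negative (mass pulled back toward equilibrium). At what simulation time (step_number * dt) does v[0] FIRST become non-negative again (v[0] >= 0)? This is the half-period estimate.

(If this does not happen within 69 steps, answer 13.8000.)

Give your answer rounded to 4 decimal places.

Step 0: x=[10.4000] v=[0.0000]
Step 1: x=[10.3314] v=[-0.3429]
Step 2: x=[10.1974] v=[-0.6701]
Step 3: x=[10.0041] v=[-0.9666]
Step 4: x=[9.7603] v=[-1.2190]
Step 5: x=[9.4772] v=[-1.4156]
Step 6: x=[9.1677] v=[-1.5475]
Step 7: x=[8.8460] v=[-1.6087]
Step 8: x=[8.5267] v=[-1.5964]
Step 9: x=[8.2245] v=[-1.5111]
Step 10: x=[7.9532] v=[-1.3567]
Step 11: x=[7.7251] v=[-1.1403]
Step 12: x=[7.5507] v=[-0.8718]
Step 13: x=[7.4380] v=[-0.5634]
Step 14: x=[7.3922] v=[-0.2292]
Step 15: x=[7.4153] v=[0.1154]
First v>=0 after going negative at step 15, time=3.0000

Answer: 3.0000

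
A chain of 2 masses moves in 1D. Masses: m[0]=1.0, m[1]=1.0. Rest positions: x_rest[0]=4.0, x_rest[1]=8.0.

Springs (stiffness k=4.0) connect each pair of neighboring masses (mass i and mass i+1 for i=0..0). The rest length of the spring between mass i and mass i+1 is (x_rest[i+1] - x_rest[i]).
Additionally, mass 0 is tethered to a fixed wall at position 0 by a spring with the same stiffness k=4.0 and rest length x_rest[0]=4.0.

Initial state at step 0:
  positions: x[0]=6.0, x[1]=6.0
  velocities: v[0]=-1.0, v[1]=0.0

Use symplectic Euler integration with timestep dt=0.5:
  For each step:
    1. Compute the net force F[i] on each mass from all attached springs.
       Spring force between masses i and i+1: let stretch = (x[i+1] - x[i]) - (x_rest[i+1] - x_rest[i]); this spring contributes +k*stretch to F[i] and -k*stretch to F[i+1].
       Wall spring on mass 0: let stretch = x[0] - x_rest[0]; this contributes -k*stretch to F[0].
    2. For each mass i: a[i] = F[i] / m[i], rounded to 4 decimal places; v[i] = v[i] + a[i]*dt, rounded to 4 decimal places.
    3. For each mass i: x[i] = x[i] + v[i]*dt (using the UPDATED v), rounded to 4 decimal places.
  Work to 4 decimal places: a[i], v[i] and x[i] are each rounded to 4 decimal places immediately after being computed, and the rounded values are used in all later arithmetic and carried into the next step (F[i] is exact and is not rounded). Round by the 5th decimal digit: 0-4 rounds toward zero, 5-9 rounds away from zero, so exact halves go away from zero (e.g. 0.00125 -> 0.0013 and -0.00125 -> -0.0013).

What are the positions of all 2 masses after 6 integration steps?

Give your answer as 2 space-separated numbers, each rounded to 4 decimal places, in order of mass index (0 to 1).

Answer: 8.5000 6.0000

Derivation:
Step 0: x=[6.0000 6.0000] v=[-1.0000 0.0000]
Step 1: x=[-0.5000 10.0000] v=[-13.0000 8.0000]
Step 2: x=[4.0000 7.5000] v=[9.0000 -5.0000]
Step 3: x=[8.0000 5.5000] v=[8.0000 -4.0000]
Step 4: x=[1.5000 10.0000] v=[-13.0000 9.0000]
Step 5: x=[2.0000 10.0000] v=[1.0000 0.0000]
Step 6: x=[8.5000 6.0000] v=[13.0000 -8.0000]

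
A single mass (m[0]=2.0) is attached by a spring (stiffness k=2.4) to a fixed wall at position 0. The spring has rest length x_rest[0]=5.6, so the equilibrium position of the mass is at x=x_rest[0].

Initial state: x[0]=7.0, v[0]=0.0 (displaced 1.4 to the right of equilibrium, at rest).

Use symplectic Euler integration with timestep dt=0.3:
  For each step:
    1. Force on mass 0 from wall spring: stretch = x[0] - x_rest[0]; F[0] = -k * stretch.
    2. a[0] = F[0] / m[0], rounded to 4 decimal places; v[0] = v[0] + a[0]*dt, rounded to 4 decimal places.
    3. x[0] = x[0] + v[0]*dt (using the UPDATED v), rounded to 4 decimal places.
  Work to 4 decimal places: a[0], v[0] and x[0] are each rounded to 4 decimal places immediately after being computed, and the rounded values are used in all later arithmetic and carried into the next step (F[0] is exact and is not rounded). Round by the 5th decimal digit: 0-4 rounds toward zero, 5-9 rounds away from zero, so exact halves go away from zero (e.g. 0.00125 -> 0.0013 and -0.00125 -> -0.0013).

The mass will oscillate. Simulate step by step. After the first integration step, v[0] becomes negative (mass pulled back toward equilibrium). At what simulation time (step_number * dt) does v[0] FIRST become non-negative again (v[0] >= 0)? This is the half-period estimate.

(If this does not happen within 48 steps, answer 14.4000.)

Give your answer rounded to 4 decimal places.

Step 0: x=[7.0000] v=[0.0000]
Step 1: x=[6.8488] v=[-0.5040]
Step 2: x=[6.5627] v=[-0.9536]
Step 3: x=[6.1726] v=[-1.3002]
Step 4: x=[5.7207] v=[-1.5063]
Step 5: x=[5.2558] v=[-1.5497]
Step 6: x=[4.8281] v=[-1.4258]
Step 7: x=[4.4837] v=[-1.1479]
Step 8: x=[4.2599] v=[-0.7460]
Step 9: x=[4.1808] v=[-0.2636]
Step 10: x=[4.2550] v=[0.2473]
First v>=0 after going negative at step 10, time=3.0000

Answer: 3.0000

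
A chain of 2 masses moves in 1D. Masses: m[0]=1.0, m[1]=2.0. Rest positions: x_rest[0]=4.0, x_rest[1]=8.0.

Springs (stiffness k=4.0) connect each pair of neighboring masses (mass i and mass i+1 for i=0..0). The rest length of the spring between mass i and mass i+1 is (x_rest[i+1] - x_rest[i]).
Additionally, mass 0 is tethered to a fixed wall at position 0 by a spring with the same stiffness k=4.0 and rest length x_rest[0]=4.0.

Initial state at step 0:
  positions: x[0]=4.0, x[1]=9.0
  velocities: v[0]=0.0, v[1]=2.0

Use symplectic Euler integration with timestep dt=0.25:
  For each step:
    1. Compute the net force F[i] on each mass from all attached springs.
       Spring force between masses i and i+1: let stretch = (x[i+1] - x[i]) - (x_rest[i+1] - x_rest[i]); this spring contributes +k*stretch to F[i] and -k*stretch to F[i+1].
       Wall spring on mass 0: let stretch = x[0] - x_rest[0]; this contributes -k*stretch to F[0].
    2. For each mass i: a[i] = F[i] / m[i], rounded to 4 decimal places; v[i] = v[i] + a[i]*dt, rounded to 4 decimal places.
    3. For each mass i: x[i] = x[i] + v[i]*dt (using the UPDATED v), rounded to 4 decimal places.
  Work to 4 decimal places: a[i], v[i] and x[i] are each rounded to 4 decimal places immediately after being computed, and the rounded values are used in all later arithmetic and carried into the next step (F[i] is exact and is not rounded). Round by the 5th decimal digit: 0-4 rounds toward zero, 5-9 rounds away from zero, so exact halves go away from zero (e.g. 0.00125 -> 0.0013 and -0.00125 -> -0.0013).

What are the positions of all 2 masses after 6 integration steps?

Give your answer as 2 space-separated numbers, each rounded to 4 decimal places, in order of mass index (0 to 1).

Step 0: x=[4.0000 9.0000] v=[0.0000 2.0000]
Step 1: x=[4.2500 9.3750] v=[1.0000 1.5000]
Step 2: x=[4.7188 9.6094] v=[1.8750 0.9375]
Step 3: x=[5.2305 9.7325] v=[2.0468 0.4922]
Step 4: x=[5.5601 9.7928] v=[1.3183 0.2412]
Step 5: x=[5.5578 9.8240] v=[-0.0091 0.1249]
Step 6: x=[5.2326 9.8220] v=[-1.3007 -0.0082]

Answer: 5.2326 9.8220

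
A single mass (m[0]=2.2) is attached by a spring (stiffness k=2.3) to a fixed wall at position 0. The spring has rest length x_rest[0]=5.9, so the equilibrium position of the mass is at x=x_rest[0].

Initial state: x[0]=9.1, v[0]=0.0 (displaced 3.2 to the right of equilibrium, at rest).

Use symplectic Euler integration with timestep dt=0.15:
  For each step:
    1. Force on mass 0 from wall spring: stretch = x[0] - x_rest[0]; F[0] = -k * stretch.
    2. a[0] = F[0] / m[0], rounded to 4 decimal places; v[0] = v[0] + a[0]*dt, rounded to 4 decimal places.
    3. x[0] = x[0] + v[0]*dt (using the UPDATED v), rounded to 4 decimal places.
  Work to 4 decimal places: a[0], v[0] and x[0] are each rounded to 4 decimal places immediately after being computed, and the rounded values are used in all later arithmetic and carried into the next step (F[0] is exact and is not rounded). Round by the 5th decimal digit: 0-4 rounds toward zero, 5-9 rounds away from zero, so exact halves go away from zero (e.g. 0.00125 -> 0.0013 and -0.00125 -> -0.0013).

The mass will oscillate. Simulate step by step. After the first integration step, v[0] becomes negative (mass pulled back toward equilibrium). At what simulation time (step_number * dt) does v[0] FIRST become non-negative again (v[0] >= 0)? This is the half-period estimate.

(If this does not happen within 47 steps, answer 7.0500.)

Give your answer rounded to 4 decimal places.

Step 0: x=[9.1000] v=[0.0000]
Step 1: x=[9.0247] v=[-0.5018]
Step 2: x=[8.8759] v=[-0.9918]
Step 3: x=[8.6571] v=[-1.4585]
Step 4: x=[8.3735] v=[-1.8909]
Step 5: x=[8.0317] v=[-2.2788]
Step 6: x=[7.6397] v=[-2.6131]
Step 7: x=[7.2068] v=[-2.8859]
Step 8: x=[6.7432] v=[-3.0908]
Step 9: x=[6.2598] v=[-3.2230]
Step 10: x=[5.7679] v=[-3.2794]
Step 11: x=[5.2791] v=[-3.2587]
Step 12: x=[4.8049] v=[-3.1613]
Step 13: x=[4.3565] v=[-2.9896]
Step 14: x=[3.9444] v=[-2.7475]
Step 15: x=[3.5783] v=[-2.4408]
Step 16: x=[3.2668] v=[-2.0767]
Step 17: x=[3.0172] v=[-1.6638]
Step 18: x=[2.8354] v=[-1.2117]
Step 19: x=[2.7257] v=[-0.7311]
Step 20: x=[2.6907] v=[-0.2333]
Step 21: x=[2.7312] v=[0.2700]
First v>=0 after going negative at step 21, time=3.1500

Answer: 3.1500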